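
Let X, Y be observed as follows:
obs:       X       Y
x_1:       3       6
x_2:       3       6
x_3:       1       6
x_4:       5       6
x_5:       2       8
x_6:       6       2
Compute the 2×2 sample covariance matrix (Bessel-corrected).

Step 1 — column means:
  mean(X) = (3 + 3 + 1 + 5 + 2 + 6) / 6 = 20/6 = 3.3333
  mean(Y) = (6 + 6 + 6 + 6 + 8 + 2) / 6 = 34/6 = 5.6667

Step 2 — sample covariance S[i,j] = (1/(n-1)) · Σ_k (x_{k,i} - mean_i) · (x_{k,j} - mean_j), with n-1 = 5.
  S[X,X] = ((-0.3333)·(-0.3333) + (-0.3333)·(-0.3333) + (-2.3333)·(-2.3333) + (1.6667)·(1.6667) + (-1.3333)·(-1.3333) + (2.6667)·(2.6667)) / 5 = 17.3333/5 = 3.4667
  S[X,Y] = ((-0.3333)·(0.3333) + (-0.3333)·(0.3333) + (-2.3333)·(0.3333) + (1.6667)·(0.3333) + (-1.3333)·(2.3333) + (2.6667)·(-3.6667)) / 5 = -13.3333/5 = -2.6667
  S[Y,Y] = ((0.3333)·(0.3333) + (0.3333)·(0.3333) + (0.3333)·(0.3333) + (0.3333)·(0.3333) + (2.3333)·(2.3333) + (-3.6667)·(-3.6667)) / 5 = 19.3333/5 = 3.8667

S is symmetric (S[j,i] = S[i,j]). Assembling:

S = [[3.4667, -2.6667],
 [-2.6667, 3.8667]]


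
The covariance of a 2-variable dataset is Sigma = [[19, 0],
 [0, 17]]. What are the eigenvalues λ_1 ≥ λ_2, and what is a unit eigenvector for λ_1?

Step 1 — characteristic polynomial of 2×2 Sigma:
  det(Sigma - λI) = λ² - trace · λ + det = 0.
  trace = 19 + 17 = 36, det = 19·17 - (0)² = 323.
Step 2 — discriminant:
  Δ = trace² - 4·det = 1296 - 1292 = 4.
Step 3 — eigenvalues:
  λ = (trace ± √Δ)/2 = (36 ± 2)/2,
  λ_1 = 19,  λ_2 = 17.

Step 4 — unit eigenvector for λ_1: Sigma is diagonal, so its eigenvectors are the coordinate axes. λ_1 = 19 is the diagonal entry on the first coordinate axis, hence
  v_1 = (1, 0) (||v_1|| = 1).

λ_1 = 19,  λ_2 = 17;  v_1 ≈ (1, 0)


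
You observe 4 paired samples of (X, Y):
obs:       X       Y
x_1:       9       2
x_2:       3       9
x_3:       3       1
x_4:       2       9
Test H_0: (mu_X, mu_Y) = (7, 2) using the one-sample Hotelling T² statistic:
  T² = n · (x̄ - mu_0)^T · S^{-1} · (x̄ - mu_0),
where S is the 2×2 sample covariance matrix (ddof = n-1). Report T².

Step 1 — sample mean vector:
  mean(X) = (9 + 3 + 3 + 2) / 4 = 17/4 = 4.25
  mean(Y) = (2 + 9 + 1 + 9) / 4 = 21/4 = 5.25
  x̄ = (4.25, 5.25),  deviation x̄ - mu_0 = (4.25, 5.25) - (7, 2) = (-2.75, 3.25).

Step 2 — sample covariance matrix, S[i,j] = (1/(n-1)) · Σ_k (x_{k,i} - mean_i) · (x_{k,j} - mean_j), divisor n-1 = 3:
  S[X,X] = ((4.75)·(4.75) + (-1.25)·(-1.25) + (-1.25)·(-1.25) + (-2.25)·(-2.25)) / 3 = 30.75/3 = 10.25
  S[X,Y] = ((4.75)·(-3.25) + (-1.25)·(3.75) + (-1.25)·(-4.25) + (-2.25)·(3.75)) / 3 = -23.25/3 = -7.75
  S[Y,Y] = ((-3.25)·(-3.25) + (3.75)·(3.75) + (-4.25)·(-4.25) + (3.75)·(3.75)) / 3 = 56.75/3 = 18.9167
  S = [[10.25, -7.75],
 [-7.75, 18.9167]].

Step 3 — invert S. det(S) = 10.25·18.9167 - (-7.75)² = 133.8333.
  S^{-1} = (1/det) · [[d, -b], [-b, a]] = [[0.1413, 0.0579],
 [0.0579, 0.0766]].

Step 4 — quadratic form (x̄ - mu_0)^T · S^{-1} · (x̄ - mu_0):
  S^{-1} · (x̄ - mu_0) = (-0.2005, 0.0897),
  (x̄ - mu_0)^T · [...] = (-2.75)·(-0.2005) + (3.25)·(0.0897) = 0.8428.

Step 5 — scale by n: T² = 4 · 0.8428 = 3.3711.

T² ≈ 3.3711


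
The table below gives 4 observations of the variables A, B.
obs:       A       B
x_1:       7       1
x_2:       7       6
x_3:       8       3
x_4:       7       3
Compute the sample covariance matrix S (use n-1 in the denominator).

Step 1 — column means:
  mean(A) = (7 + 7 + 8 + 7) / 4 = 29/4 = 7.25
  mean(B) = (1 + 6 + 3 + 3) / 4 = 13/4 = 3.25

Step 2 — sample covariance S[i,j] = (1/(n-1)) · Σ_k (x_{k,i} - mean_i) · (x_{k,j} - mean_j), with n-1 = 3.
  S[A,A] = ((-0.25)·(-0.25) + (-0.25)·(-0.25) + (0.75)·(0.75) + (-0.25)·(-0.25)) / 3 = 0.75/3 = 0.25
  S[A,B] = ((-0.25)·(-2.25) + (-0.25)·(2.75) + (0.75)·(-0.25) + (-0.25)·(-0.25)) / 3 = -0.25/3 = -0.0833
  S[B,B] = ((-2.25)·(-2.25) + (2.75)·(2.75) + (-0.25)·(-0.25) + (-0.25)·(-0.25)) / 3 = 12.75/3 = 4.25

S is symmetric (S[j,i] = S[i,j]). Assembling:

S = [[0.25, -0.0833],
 [-0.0833, 4.25]]


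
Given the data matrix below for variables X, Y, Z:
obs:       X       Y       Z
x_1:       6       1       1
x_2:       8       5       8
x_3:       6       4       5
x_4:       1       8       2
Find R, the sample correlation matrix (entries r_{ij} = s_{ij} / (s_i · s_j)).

Step 1 — column means:
  mean(X) = (6 + 8 + 6 + 1) / 4 = 21/4 = 5.25
  mean(Y) = (1 + 5 + 4 + 8) / 4 = 18/4 = 4.5
  mean(Z) = (1 + 8 + 5 + 2) / 4 = 16/4 = 4

Step 2 — sample variances and covariances s[i,j] = (1/(n-1)) · Σ_k (x_{k,i} - mean_i) · (x_{k,j} - mean_j), with n-1 = 3:
  s[X,X] = ((0.75)·(0.75) + (2.75)·(2.75) + (0.75)·(0.75) + (-4.25)·(-4.25)) / 3 = 26.75/3 = 8.9167
  s[X,Y] = ((0.75)·(-3.5) + (2.75)·(0.5) + (0.75)·(-0.5) + (-4.25)·(3.5)) / 3 = -16.5/3 = -5.5
  s[X,Z] = ((0.75)·(-3) + (2.75)·(4) + (0.75)·(1) + (-4.25)·(-2)) / 3 = 18/3 = 6
  s[Y,Y] = ((-3.5)·(-3.5) + (0.5)·(0.5) + (-0.5)·(-0.5) + (3.5)·(3.5)) / 3 = 25/3 = 8.3333
  s[Y,Z] = ((-3.5)·(-3) + (0.5)·(4) + (-0.5)·(1) + (3.5)·(-2)) / 3 = 5/3 = 1.6667
  s[Z,Z] = ((-3)·(-3) + (4)·(4) + (1)·(1) + (-2)·(-2)) / 3 = 30/3 = 10
  Sample standard deviations s_i = √(s[i,i]):
  s(X) = √(8.9167) = 2.9861
  s(Y) = √(8.3333) = 2.8868
  s(Z) = √(10) = 3.1623

Step 3 — r_{ij} = s_{ij} / (s_i · s_j):
  r[X,X] = 1 (diagonal).
  r[X,Y] = -5.5 / (2.9861 · 2.8868) = -5.5 / 8.6201 = -0.638
  r[X,Z] = 6 / (2.9861 · 3.1623) = 6 / 9.4428 = 0.6354
  r[Y,Y] = 1 (diagonal).
  r[Y,Z] = 1.6667 / (2.8868 · 3.1623) = 1.6667 / 9.1287 = 0.1826
  r[Z,Z] = 1 (diagonal).

R is symmetric with unit diagonal. Assembling:

R = [[1, -0.638, 0.6354],
 [-0.638, 1, 0.1826],
 [0.6354, 0.1826, 1]]


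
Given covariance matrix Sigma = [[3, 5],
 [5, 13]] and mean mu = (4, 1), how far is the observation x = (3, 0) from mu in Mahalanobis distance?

Step 1 — centre the observation: (x - mu) = (-1, -1).

Step 2 — invert Sigma. det(Sigma) = 3·13 - (5)² = 14.
  Sigma^{-1} = (1/det) · [[d, -b], [-b, a]] = [[0.9286, -0.3571],
 [-0.3571, 0.2143]].

Step 3 — form the quadratic (x - mu)^T · Sigma^{-1} · (x - mu):
  Sigma^{-1} · (x - mu) = (-0.5714, 0.1429).
  (x - mu)^T · [Sigma^{-1} · (x - mu)] = (-1)·(-0.5714) + (-1)·(0.1429) = 0.4286.

Step 4 — take square root: d = √(0.4286) ≈ 0.6547.

d(x, mu) = √(0.4286) ≈ 0.6547


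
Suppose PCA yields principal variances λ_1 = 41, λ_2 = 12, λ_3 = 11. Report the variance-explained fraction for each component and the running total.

Step 1 — total variance = trace(Sigma) = Σ λ_i = 41 + 12 + 11 = 64.

Step 2 — fraction explained by component i = λ_i / Σ λ:
  PC1: 41/64 = 0.6406
  PC2: 12/64 = 0.1875
  PC3: 11/64 = 0.1719

Step 3 — cumulative fraction after k components = (λ_1 + ... + λ_k) / Σ λ:
  k = 1: 41/64 = 0.6406
  k = 2: (41 + 12)/64 = 53/64 = 0.8281
  k = 3: (41 + 12 + 11)/64 = 64/64 = 1

Summary (fraction, with percent):

explained: PC1 0.6406 (64.06%), PC2 0.1875 (18.75%), PC3 0.1719 (17.19%);  cumulative: 0.6406, 0.8281, 1


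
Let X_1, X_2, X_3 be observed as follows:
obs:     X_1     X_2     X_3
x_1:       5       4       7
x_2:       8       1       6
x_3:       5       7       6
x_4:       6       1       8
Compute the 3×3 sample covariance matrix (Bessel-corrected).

Step 1 — column means:
  mean(X_1) = (5 + 8 + 5 + 6) / 4 = 24/4 = 6
  mean(X_2) = (4 + 1 + 7 + 1) / 4 = 13/4 = 3.25
  mean(X_3) = (7 + 6 + 6 + 8) / 4 = 27/4 = 6.75

Step 2 — sample covariance S[i,j] = (1/(n-1)) · Σ_k (x_{k,i} - mean_i) · (x_{k,j} - mean_j), with n-1 = 3.
  S[X_1,X_1] = ((-1)·(-1) + (2)·(2) + (-1)·(-1) + (0)·(0)) / 3 = 6/3 = 2
  S[X_1,X_2] = ((-1)·(0.75) + (2)·(-2.25) + (-1)·(3.75) + (0)·(-2.25)) / 3 = -9/3 = -3
  S[X_1,X_3] = ((-1)·(0.25) + (2)·(-0.75) + (-1)·(-0.75) + (0)·(1.25)) / 3 = -1/3 = -0.3333
  S[X_2,X_2] = ((0.75)·(0.75) + (-2.25)·(-2.25) + (3.75)·(3.75) + (-2.25)·(-2.25)) / 3 = 24.75/3 = 8.25
  S[X_2,X_3] = ((0.75)·(0.25) + (-2.25)·(-0.75) + (3.75)·(-0.75) + (-2.25)·(1.25)) / 3 = -3.75/3 = -1.25
  S[X_3,X_3] = ((0.25)·(0.25) + (-0.75)·(-0.75) + (-0.75)·(-0.75) + (1.25)·(1.25)) / 3 = 2.75/3 = 0.9167

S is symmetric (S[j,i] = S[i,j]). Assembling:

S = [[2, -3, -0.3333],
 [-3, 8.25, -1.25],
 [-0.3333, -1.25, 0.9167]]


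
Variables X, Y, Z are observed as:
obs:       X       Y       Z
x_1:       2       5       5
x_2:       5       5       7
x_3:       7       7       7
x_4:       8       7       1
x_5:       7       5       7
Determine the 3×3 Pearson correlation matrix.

Step 1 — column means:
  mean(X) = (2 + 5 + 7 + 8 + 7) / 5 = 29/5 = 5.8
  mean(Y) = (5 + 5 + 7 + 7 + 5) / 5 = 29/5 = 5.8
  mean(Z) = (5 + 7 + 7 + 1 + 7) / 5 = 27/5 = 5.4

Step 2 — sample variances and covariances s[i,j] = (1/(n-1)) · Σ_k (x_{k,i} - mean_i) · (x_{k,j} - mean_j), with n-1 = 4:
  s[X,X] = ((-3.8)·(-3.8) + (-0.8)·(-0.8) + (1.2)·(1.2) + (2.2)·(2.2) + (1.2)·(1.2)) / 4 = 22.8/4 = 5.7
  s[X,Y] = ((-3.8)·(-0.8) + (-0.8)·(-0.8) + (1.2)·(1.2) + (2.2)·(1.2) + (1.2)·(-0.8)) / 4 = 6.8/4 = 1.7
  s[X,Z] = ((-3.8)·(-0.4) + (-0.8)·(1.6) + (1.2)·(1.6) + (2.2)·(-4.4) + (1.2)·(1.6)) / 4 = -5.6/4 = -1.4
  s[Y,Y] = ((-0.8)·(-0.8) + (-0.8)·(-0.8) + (1.2)·(1.2) + (1.2)·(1.2) + (-0.8)·(-0.8)) / 4 = 4.8/4 = 1.2
  s[Y,Z] = ((-0.8)·(-0.4) + (-0.8)·(1.6) + (1.2)·(1.6) + (1.2)·(-4.4) + (-0.8)·(1.6)) / 4 = -5.6/4 = -1.4
  s[Z,Z] = ((-0.4)·(-0.4) + (1.6)·(1.6) + (1.6)·(1.6) + (-4.4)·(-4.4) + (1.6)·(1.6)) / 4 = 27.2/4 = 6.8
  Sample standard deviations s_i = √(s[i,i]):
  s(X) = √(5.7) = 2.3875
  s(Y) = √(1.2) = 1.0954
  s(Z) = √(6.8) = 2.6077

Step 3 — r_{ij} = s_{ij} / (s_i · s_j):
  r[X,X] = 1 (diagonal).
  r[X,Y] = 1.7 / (2.3875 · 1.0954) = 1.7 / 2.6153 = 0.65
  r[X,Z] = -1.4 / (2.3875 · 2.6077) = -1.4 / 6.2258 = -0.2249
  r[Y,Y] = 1 (diagonal).
  r[Y,Z] = -1.4 / (1.0954 · 2.6077) = -1.4 / 2.8566 = -0.4901
  r[Z,Z] = 1 (diagonal).

R is symmetric with unit diagonal. Assembling:

R = [[1, 0.65, -0.2249],
 [0.65, 1, -0.4901],
 [-0.2249, -0.4901, 1]]


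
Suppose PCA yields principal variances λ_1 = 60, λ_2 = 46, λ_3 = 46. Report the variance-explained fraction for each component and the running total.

Step 1 — total variance = trace(Sigma) = Σ λ_i = 60 + 46 + 46 = 152.

Step 2 — fraction explained by component i = λ_i / Σ λ:
  PC1: 60/152 = 0.3947
  PC2: 46/152 = 0.3026
  PC3: 46/152 = 0.3026

Step 3 — cumulative fraction after k components = (λ_1 + ... + λ_k) / Σ λ:
  k = 1: 60/152 = 0.3947
  k = 2: (60 + 46)/152 = 106/152 = 0.6974
  k = 3: (60 + 46 + 46)/152 = 152/152 = 1

Summary (fraction, with percent):

explained: PC1 0.3947 (39.47%), PC2 0.3026 (30.26%), PC3 0.3026 (30.26%);  cumulative: 0.3947, 0.6974, 1


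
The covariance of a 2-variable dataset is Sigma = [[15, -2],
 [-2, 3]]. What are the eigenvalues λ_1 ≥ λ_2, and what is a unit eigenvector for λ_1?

Step 1 — characteristic polynomial of 2×2 Sigma:
  det(Sigma - λI) = λ² - trace · λ + det = 0.
  trace = 15 + 3 = 18, det = 15·3 - (-2)² = 41.
Step 2 — discriminant:
  Δ = trace² - 4·det = 324 - 164 = 160.
Step 3 — eigenvalues:
  λ = (trace ± √Δ)/2 = (18 ± 12.6491)/2,
  λ_1 = 15.3246,  λ_2 = 2.6754.

Step 4 — unit eigenvector for λ_1: solve (Sigma - λ_1 I)v = 0. First row:
  (15 - 15.3246)·v_x + (-2)·v_y = 0, i.e. (-0.3246)·v_x + (-2)·v_y = 0,
  so v ∝ (b, λ_1 - a) = (-2, 0.3246); multiply by -1 so the first entry is positive: u = (2, -0.3246).
  ||u|| = √((2)² + (-0.3246)²) = √(4.1053) ≈ 2.0262,
  v_1 = u/||u|| ≈ (0.9871, -0.1602) (||v_1|| = 1).

λ_1 = 15.3246,  λ_2 = 2.6754;  v_1 ≈ (0.9871, -0.1602)


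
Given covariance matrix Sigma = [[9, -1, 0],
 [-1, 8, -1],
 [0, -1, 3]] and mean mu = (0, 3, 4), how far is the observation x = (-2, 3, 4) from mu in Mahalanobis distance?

Step 1 — centre the observation: (x - mu) = (-2, 0, 0).

Step 2 — invert Sigma (cofactor / det for 3×3, or solve directly):
  Sigma^{-1} = [[0.1127, 0.0147, 0.0049],
 [0.0147, 0.1324, 0.0441],
 [0.0049, 0.0441, 0.348]].

Step 3 — form the quadratic (x - mu)^T · Sigma^{-1} · (x - mu):
  Sigma^{-1} · (x - mu) = (-0.2255, -0.0294, -0.0098).
  (x - mu)^T · [Sigma^{-1} · (x - mu)] = (-2)·(-0.2255) + (0)·(-0.0294) + (0)·(-0.0098) = 0.451.

Step 4 — take square root: d = √(0.451) ≈ 0.6716.

d(x, mu) = √(0.451) ≈ 0.6716


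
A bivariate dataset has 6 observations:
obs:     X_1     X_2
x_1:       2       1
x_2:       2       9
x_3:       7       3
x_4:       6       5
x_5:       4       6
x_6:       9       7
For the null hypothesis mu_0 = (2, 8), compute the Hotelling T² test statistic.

Step 1 — sample mean vector:
  mean(X_1) = (2 + 2 + 7 + 6 + 4 + 9) / 6 = 30/6 = 5
  mean(X_2) = (1 + 9 + 3 + 5 + 6 + 7) / 6 = 31/6 = 5.1667
  x̄ = (5, 5.1667),  deviation x̄ - mu_0 = (5, 5.1667) - (2, 8) = (3, -2.8333).

Step 2 — sample covariance matrix, S[i,j] = (1/(n-1)) · Σ_k (x_{k,i} - mean_i) · (x_{k,j} - mean_j), divisor n-1 = 5:
  S[X_1,X_1] = ((-3)·(-3) + (-3)·(-3) + (2)·(2) + (1)·(1) + (-1)·(-1) + (4)·(4)) / 5 = 40/5 = 8
  S[X_1,X_2] = ((-3)·(-4.1667) + (-3)·(3.8333) + (2)·(-2.1667) + (1)·(-0.1667) + (-1)·(0.8333) + (4)·(1.8333)) / 5 = 3/5 = 0.6
  S[X_2,X_2] = ((-4.1667)·(-4.1667) + (3.8333)·(3.8333) + (-2.1667)·(-2.1667) + (-0.1667)·(-0.1667) + (0.8333)·(0.8333) + (1.8333)·(1.8333)) / 5 = 40.8333/5 = 8.1667
  S = [[8, 0.6],
 [0.6, 8.1667]].

Step 3 — invert S. det(S) = 8·8.1667 - (0.6)² = 64.9733.
  S^{-1} = (1/det) · [[d, -b], [-b, a]] = [[0.1257, -0.0092],
 [-0.0092, 0.1231]].

Step 4 — quadratic form (x̄ - mu_0)^T · S^{-1} · (x̄ - mu_0):
  S^{-1} · (x̄ - mu_0) = (0.4032, -0.3766),
  (x̄ - mu_0)^T · [...] = (3)·(0.4032) + (-2.8333)·(-0.3766) = 2.2767.

Step 5 — scale by n: T² = 6 · 2.2767 = 13.66.

T² ≈ 13.66


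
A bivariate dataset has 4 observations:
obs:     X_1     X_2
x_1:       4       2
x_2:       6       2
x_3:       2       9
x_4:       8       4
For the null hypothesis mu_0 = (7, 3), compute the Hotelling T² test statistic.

Step 1 — sample mean vector:
  mean(X_1) = (4 + 6 + 2 + 8) / 4 = 20/4 = 5
  mean(X_2) = (2 + 2 + 9 + 4) / 4 = 17/4 = 4.25
  x̄ = (5, 4.25),  deviation x̄ - mu_0 = (5, 4.25) - (7, 3) = (-2, 1.25).

Step 2 — sample covariance matrix, S[i,j] = (1/(n-1)) · Σ_k (x_{k,i} - mean_i) · (x_{k,j} - mean_j), divisor n-1 = 3:
  S[X_1,X_1] = ((-1)·(-1) + (1)·(1) + (-3)·(-3) + (3)·(3)) / 3 = 20/3 = 6.6667
  S[X_1,X_2] = ((-1)·(-2.25) + (1)·(-2.25) + (-3)·(4.75) + (3)·(-0.25)) / 3 = -15/3 = -5
  S[X_2,X_2] = ((-2.25)·(-2.25) + (-2.25)·(-2.25) + (4.75)·(4.75) + (-0.25)·(-0.25)) / 3 = 32.75/3 = 10.9167
  S = [[6.6667, -5],
 [-5, 10.9167]].

Step 3 — invert S. det(S) = 6.6667·10.9167 - (-5)² = 47.7778.
  S^{-1} = (1/det) · [[d, -b], [-b, a]] = [[0.2285, 0.1047],
 [0.1047, 0.1395]].

Step 4 — quadratic form (x̄ - mu_0)^T · S^{-1} · (x̄ - mu_0):
  S^{-1} · (x̄ - mu_0) = (-0.3262, -0.0349),
  (x̄ - mu_0)^T · [...] = (-2)·(-0.3262) + (1.25)·(-0.0349) = 0.6087.

Step 5 — scale by n: T² = 4 · 0.6087 = 2.4349.

T² ≈ 2.4349


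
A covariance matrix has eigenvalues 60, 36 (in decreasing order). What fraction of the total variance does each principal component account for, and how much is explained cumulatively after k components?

Step 1 — total variance = trace(Sigma) = Σ λ_i = 60 + 36 = 96.

Step 2 — fraction explained by component i = λ_i / Σ λ:
  PC1: 60/96 = 0.625
  PC2: 36/96 = 0.375

Step 3 — cumulative fraction after k components = (λ_1 + ... + λ_k) / Σ λ:
  k = 1: 60/96 = 0.625
  k = 2: (60 + 36)/96 = 96/96 = 1

Summary (fraction, with percent):

explained: PC1 0.625 (62.5%), PC2 0.375 (37.5%);  cumulative: 0.625, 1


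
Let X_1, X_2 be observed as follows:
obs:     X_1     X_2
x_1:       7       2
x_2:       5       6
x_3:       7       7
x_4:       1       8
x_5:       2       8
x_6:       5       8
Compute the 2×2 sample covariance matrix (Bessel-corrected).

Step 1 — column means:
  mean(X_1) = (7 + 5 + 7 + 1 + 2 + 5) / 6 = 27/6 = 4.5
  mean(X_2) = (2 + 6 + 7 + 8 + 8 + 8) / 6 = 39/6 = 6.5

Step 2 — sample covariance S[i,j] = (1/(n-1)) · Σ_k (x_{k,i} - mean_i) · (x_{k,j} - mean_j), with n-1 = 5.
  S[X_1,X_1] = ((2.5)·(2.5) + (0.5)·(0.5) + (2.5)·(2.5) + (-3.5)·(-3.5) + (-2.5)·(-2.5) + (0.5)·(0.5)) / 5 = 31.5/5 = 6.3
  S[X_1,X_2] = ((2.5)·(-4.5) + (0.5)·(-0.5) + (2.5)·(0.5) + (-3.5)·(1.5) + (-2.5)·(1.5) + (0.5)·(1.5)) / 5 = -18.5/5 = -3.7
  S[X_2,X_2] = ((-4.5)·(-4.5) + (-0.5)·(-0.5) + (0.5)·(0.5) + (1.5)·(1.5) + (1.5)·(1.5) + (1.5)·(1.5)) / 5 = 27.5/5 = 5.5

S is symmetric (S[j,i] = S[i,j]). Assembling:

S = [[6.3, -3.7],
 [-3.7, 5.5]]


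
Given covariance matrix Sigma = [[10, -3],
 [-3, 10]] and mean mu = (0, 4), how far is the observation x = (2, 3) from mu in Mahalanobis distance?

Step 1 — centre the observation: (x - mu) = (2, -1).

Step 2 — invert Sigma. det(Sigma) = 10·10 - (-3)² = 91.
  Sigma^{-1} = (1/det) · [[d, -b], [-b, a]] = [[0.1099, 0.033],
 [0.033, 0.1099]].

Step 3 — form the quadratic (x - mu)^T · Sigma^{-1} · (x - mu):
  Sigma^{-1} · (x - mu) = (0.1868, -0.044).
  (x - mu)^T · [Sigma^{-1} · (x - mu)] = (2)·(0.1868) + (-1)·(-0.044) = 0.4176.

Step 4 — take square root: d = √(0.4176) ≈ 0.6462.

d(x, mu) = √(0.4176) ≈ 0.6462


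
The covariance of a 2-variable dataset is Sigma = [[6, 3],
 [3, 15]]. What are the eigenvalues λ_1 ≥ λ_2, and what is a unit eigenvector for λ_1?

Step 1 — characteristic polynomial of 2×2 Sigma:
  det(Sigma - λI) = λ² - trace · λ + det = 0.
  trace = 6 + 15 = 21, det = 6·15 - (3)² = 81.
Step 2 — discriminant:
  Δ = trace² - 4·det = 441 - 324 = 117.
Step 3 — eigenvalues:
  λ = (trace ± √Δ)/2 = (21 ± 10.8167)/2,
  λ_1 = 15.9083,  λ_2 = 5.0917.

Step 4 — unit eigenvector for λ_1: solve (Sigma - λ_1 I)v = 0. First row:
  (6 - 15.9083)·v_x + (3)·v_y = 0, i.e. (-9.9083)·v_x + (3)·v_y = 0,
  so v ∝ (b, λ_1 - a) = (3, 9.9083) = u.
  ||u|| = √((3)² + (9.9083)²) = √(107.1749) ≈ 10.3525,
  v_1 = u/||u|| ≈ (0.2898, 0.9571) (||v_1|| = 1).

λ_1 = 15.9083,  λ_2 = 5.0917;  v_1 ≈ (0.2898, 0.9571)


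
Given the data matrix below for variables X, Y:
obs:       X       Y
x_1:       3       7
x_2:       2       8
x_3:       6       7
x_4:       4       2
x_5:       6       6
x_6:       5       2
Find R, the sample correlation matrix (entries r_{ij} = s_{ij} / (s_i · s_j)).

Step 1 — column means:
  mean(X) = (3 + 2 + 6 + 4 + 6 + 5) / 6 = 26/6 = 4.3333
  mean(Y) = (7 + 8 + 7 + 2 + 6 + 2) / 6 = 32/6 = 5.3333

Step 2 — sample variances and covariances s[i,j] = (1/(n-1)) · Σ_k (x_{k,i} - mean_i) · (x_{k,j} - mean_j), with n-1 = 5:
  s[X,X] = ((-1.3333)·(-1.3333) + (-2.3333)·(-2.3333) + (1.6667)·(1.6667) + (-0.3333)·(-0.3333) + (1.6667)·(1.6667) + (0.6667)·(0.6667)) / 5 = 13.3333/5 = 2.6667
  s[X,Y] = ((-1.3333)·(1.6667) + (-2.3333)·(2.6667) + (1.6667)·(1.6667) + (-0.3333)·(-3.3333) + (1.6667)·(0.6667) + (0.6667)·(-3.3333)) / 5 = -5.6667/5 = -1.1333
  s[Y,Y] = ((1.6667)·(1.6667) + (2.6667)·(2.6667) + (1.6667)·(1.6667) + (-3.3333)·(-3.3333) + (0.6667)·(0.6667) + (-3.3333)·(-3.3333)) / 5 = 35.3333/5 = 7.0667
  Sample standard deviations s_i = √(s[i,i]):
  s(X) = √(2.6667) = 1.633
  s(Y) = √(7.0667) = 2.6583

Step 3 — r_{ij} = s_{ij} / (s_i · s_j):
  r[X,X] = 1 (diagonal).
  r[X,Y] = -1.1333 / (1.633 · 2.6583) = -1.1333 / 4.341 = -0.2611
  r[Y,Y] = 1 (diagonal).

R is symmetric with unit diagonal. Assembling:

R = [[1, -0.2611],
 [-0.2611, 1]]


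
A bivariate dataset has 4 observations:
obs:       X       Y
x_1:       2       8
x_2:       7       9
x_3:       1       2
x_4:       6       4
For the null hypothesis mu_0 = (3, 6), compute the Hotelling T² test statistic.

Step 1 — sample mean vector:
  mean(X) = (2 + 7 + 1 + 6) / 4 = 16/4 = 4
  mean(Y) = (8 + 9 + 2 + 4) / 4 = 23/4 = 5.75
  x̄ = (4, 5.75),  deviation x̄ - mu_0 = (4, 5.75) - (3, 6) = (1, -0.25).

Step 2 — sample covariance matrix, S[i,j] = (1/(n-1)) · Σ_k (x_{k,i} - mean_i) · (x_{k,j} - mean_j), divisor n-1 = 3:
  S[X,X] = ((-2)·(-2) + (3)·(3) + (-3)·(-3) + (2)·(2)) / 3 = 26/3 = 8.6667
  S[X,Y] = ((-2)·(2.25) + (3)·(3.25) + (-3)·(-3.75) + (2)·(-1.75)) / 3 = 13/3 = 4.3333
  S[Y,Y] = ((2.25)·(2.25) + (3.25)·(3.25) + (-3.75)·(-3.75) + (-1.75)·(-1.75)) / 3 = 32.75/3 = 10.9167
  S = [[8.6667, 4.3333],
 [4.3333, 10.9167]].

Step 3 — invert S. det(S) = 8.6667·10.9167 - (4.3333)² = 75.8333.
  S^{-1} = (1/det) · [[d, -b], [-b, a]] = [[0.144, -0.0571],
 [-0.0571, 0.1143]].

Step 4 — quadratic form (x̄ - mu_0)^T · S^{-1} · (x̄ - mu_0):
  S^{-1} · (x̄ - mu_0) = (0.1582, -0.0857),
  (x̄ - mu_0)^T · [...] = (1)·(0.1582) + (-0.25)·(-0.0857) = 0.1797.

Step 5 — scale by n: T² = 4 · 0.1797 = 0.7187.

T² ≈ 0.7187


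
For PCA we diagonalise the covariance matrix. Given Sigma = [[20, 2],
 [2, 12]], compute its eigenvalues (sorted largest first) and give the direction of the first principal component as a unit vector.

Step 1 — characteristic polynomial of 2×2 Sigma:
  det(Sigma - λI) = λ² - trace · λ + det = 0.
  trace = 20 + 12 = 32, det = 20·12 - (2)² = 236.
Step 2 — discriminant:
  Δ = trace² - 4·det = 1024 - 944 = 80.
Step 3 — eigenvalues:
  λ = (trace ± √Δ)/2 = (32 ± 8.9443)/2,
  λ_1 = 20.4721,  λ_2 = 11.5279.

Step 4 — unit eigenvector for λ_1: solve (Sigma - λ_1 I)v = 0. First row:
  (20 - 20.4721)·v_x + (2)·v_y = 0, i.e. (-0.4721)·v_x + (2)·v_y = 0,
  so v ∝ (b, λ_1 - a) = (2, 0.4721) = u.
  ||u|| = √((2)² + (0.4721)²) = √(4.2229) ≈ 2.055,
  v_1 = u/||u|| ≈ (0.9732, 0.2298) (||v_1|| = 1).

λ_1 = 20.4721,  λ_2 = 11.5279;  v_1 ≈ (0.9732, 0.2298)


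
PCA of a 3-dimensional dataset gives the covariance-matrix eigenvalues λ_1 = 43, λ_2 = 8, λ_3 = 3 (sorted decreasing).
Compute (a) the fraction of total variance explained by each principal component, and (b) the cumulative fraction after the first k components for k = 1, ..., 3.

Step 1 — total variance = trace(Sigma) = Σ λ_i = 43 + 8 + 3 = 54.

Step 2 — fraction explained by component i = λ_i / Σ λ:
  PC1: 43/54 = 0.7963
  PC2: 8/54 = 0.1481
  PC3: 3/54 = 0.0556

Step 3 — cumulative fraction after k components = (λ_1 + ... + λ_k) / Σ λ:
  k = 1: 43/54 = 0.7963
  k = 2: (43 + 8)/54 = 51/54 = 0.9444
  k = 3: (43 + 8 + 3)/54 = 54/54 = 1

Summary (fraction, with percent):

explained: PC1 0.7963 (79.63%), PC2 0.1481 (14.81%), PC3 0.0556 (5.56%);  cumulative: 0.7963, 0.9444, 1


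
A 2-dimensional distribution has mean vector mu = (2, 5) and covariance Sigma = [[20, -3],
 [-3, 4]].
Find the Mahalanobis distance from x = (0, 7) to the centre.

Step 1 — centre the observation: (x - mu) = (-2, 2).

Step 2 — invert Sigma. det(Sigma) = 20·4 - (-3)² = 71.
  Sigma^{-1} = (1/det) · [[d, -b], [-b, a]] = [[0.0563, 0.0423],
 [0.0423, 0.2817]].

Step 3 — form the quadratic (x - mu)^T · Sigma^{-1} · (x - mu):
  Sigma^{-1} · (x - mu) = (-0.0282, 0.4789).
  (x - mu)^T · [Sigma^{-1} · (x - mu)] = (-2)·(-0.0282) + (2)·(0.4789) = 1.0141.

Step 4 — take square root: d = √(1.0141) ≈ 1.007.

d(x, mu) = √(1.0141) ≈ 1.007


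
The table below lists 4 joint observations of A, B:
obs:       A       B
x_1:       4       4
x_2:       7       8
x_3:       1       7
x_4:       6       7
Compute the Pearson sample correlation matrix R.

Step 1 — column means:
  mean(A) = (4 + 7 + 1 + 6) / 4 = 18/4 = 4.5
  mean(B) = (4 + 8 + 7 + 7) / 4 = 26/4 = 6.5

Step 2 — sample variances and covariances s[i,j] = (1/(n-1)) · Σ_k (x_{k,i} - mean_i) · (x_{k,j} - mean_j), with n-1 = 3:
  s[A,A] = ((-0.5)·(-0.5) + (2.5)·(2.5) + (-3.5)·(-3.5) + (1.5)·(1.5)) / 3 = 21/3 = 7
  s[A,B] = ((-0.5)·(-2.5) + (2.5)·(1.5) + (-3.5)·(0.5) + (1.5)·(0.5)) / 3 = 4/3 = 1.3333
  s[B,B] = ((-2.5)·(-2.5) + (1.5)·(1.5) + (0.5)·(0.5) + (0.5)·(0.5)) / 3 = 9/3 = 3
  Sample standard deviations s_i = √(s[i,i]):
  s(A) = √(7) = 2.6458
  s(B) = √(3) = 1.7321

Step 3 — r_{ij} = s_{ij} / (s_i · s_j):
  r[A,A] = 1 (diagonal).
  r[A,B] = 1.3333 / (2.6458 · 1.7321) = 1.3333 / 4.5826 = 0.291
  r[B,B] = 1 (diagonal).

R is symmetric with unit diagonal. Assembling:

R = [[1, 0.291],
 [0.291, 1]]


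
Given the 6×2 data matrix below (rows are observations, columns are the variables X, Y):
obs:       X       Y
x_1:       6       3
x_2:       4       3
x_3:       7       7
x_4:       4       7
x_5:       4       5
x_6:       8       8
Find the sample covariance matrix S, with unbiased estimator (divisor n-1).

Step 1 — column means:
  mean(X) = (6 + 4 + 7 + 4 + 4 + 8) / 6 = 33/6 = 5.5
  mean(Y) = (3 + 3 + 7 + 7 + 5 + 8) / 6 = 33/6 = 5.5

Step 2 — sample covariance S[i,j] = (1/(n-1)) · Σ_k (x_{k,i} - mean_i) · (x_{k,j} - mean_j), with n-1 = 5.
  S[X,X] = ((0.5)·(0.5) + (-1.5)·(-1.5) + (1.5)·(1.5) + (-1.5)·(-1.5) + (-1.5)·(-1.5) + (2.5)·(2.5)) / 5 = 15.5/5 = 3.1
  S[X,Y] = ((0.5)·(-2.5) + (-1.5)·(-2.5) + (1.5)·(1.5) + (-1.5)·(1.5) + (-1.5)·(-0.5) + (2.5)·(2.5)) / 5 = 9.5/5 = 1.9
  S[Y,Y] = ((-2.5)·(-2.5) + (-2.5)·(-2.5) + (1.5)·(1.5) + (1.5)·(1.5) + (-0.5)·(-0.5) + (2.5)·(2.5)) / 5 = 23.5/5 = 4.7

S is symmetric (S[j,i] = S[i,j]). Assembling:

S = [[3.1, 1.9],
 [1.9, 4.7]]


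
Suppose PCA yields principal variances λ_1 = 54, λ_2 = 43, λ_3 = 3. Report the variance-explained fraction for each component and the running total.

Step 1 — total variance = trace(Sigma) = Σ λ_i = 54 + 43 + 3 = 100.

Step 2 — fraction explained by component i = λ_i / Σ λ:
  PC1: 54/100 = 0.54
  PC2: 43/100 = 0.43
  PC3: 3/100 = 0.03

Step 3 — cumulative fraction after k components = (λ_1 + ... + λ_k) / Σ λ:
  k = 1: 54/100 = 0.54
  k = 2: (54 + 43)/100 = 97/100 = 0.97
  k = 3: (54 + 43 + 3)/100 = 100/100 = 1

Summary (fraction, with percent):

explained: PC1 0.54 (54%), PC2 0.43 (43%), PC3 0.03 (3%);  cumulative: 0.54, 0.97, 1


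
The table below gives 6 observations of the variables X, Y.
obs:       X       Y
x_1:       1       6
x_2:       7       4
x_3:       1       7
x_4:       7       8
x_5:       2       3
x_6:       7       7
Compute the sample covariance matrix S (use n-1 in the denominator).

Step 1 — column means:
  mean(X) = (1 + 7 + 1 + 7 + 2 + 7) / 6 = 25/6 = 4.1667
  mean(Y) = (6 + 4 + 7 + 8 + 3 + 7) / 6 = 35/6 = 5.8333

Step 2 — sample covariance S[i,j] = (1/(n-1)) · Σ_k (x_{k,i} - mean_i) · (x_{k,j} - mean_j), with n-1 = 5.
  S[X,X] = ((-3.1667)·(-3.1667) + (2.8333)·(2.8333) + (-3.1667)·(-3.1667) + (2.8333)·(2.8333) + (-2.1667)·(-2.1667) + (2.8333)·(2.8333)) / 5 = 48.8333/5 = 9.7667
  S[X,Y] = ((-3.1667)·(0.1667) + (2.8333)·(-1.8333) + (-3.1667)·(1.1667) + (2.8333)·(2.1667) + (-2.1667)·(-2.8333) + (2.8333)·(1.1667)) / 5 = 6.1667/5 = 1.2333
  S[Y,Y] = ((0.1667)·(0.1667) + (-1.8333)·(-1.8333) + (1.1667)·(1.1667) + (2.1667)·(2.1667) + (-2.8333)·(-2.8333) + (1.1667)·(1.1667)) / 5 = 18.8333/5 = 3.7667

S is symmetric (S[j,i] = S[i,j]). Assembling:

S = [[9.7667, 1.2333],
 [1.2333, 3.7667]]


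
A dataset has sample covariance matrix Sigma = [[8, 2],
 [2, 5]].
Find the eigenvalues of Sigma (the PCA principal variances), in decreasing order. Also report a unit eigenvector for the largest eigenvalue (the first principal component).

Step 1 — characteristic polynomial of 2×2 Sigma:
  det(Sigma - λI) = λ² - trace · λ + det = 0.
  trace = 8 + 5 = 13, det = 8·5 - (2)² = 36.
Step 2 — discriminant:
  Δ = trace² - 4·det = 169 - 144 = 25.
Step 3 — eigenvalues:
  λ = (trace ± √Δ)/2 = (13 ± 5)/2,
  λ_1 = 9,  λ_2 = 4.

Step 4 — unit eigenvector for λ_1: solve (Sigma - λ_1 I)v = 0. First row:
  (8 - 9)·v_x + (2)·v_y = 0, i.e. (-1)·v_x + (2)·v_y = 0,
  so v ∝ (b, λ_1 - a) = (2, 1) = u.
  ||u|| = √((2)² + (1)²) = √(5) ≈ 2.2361,
  v_1 = u/||u|| ≈ (0.8944, 0.4472) (||v_1|| = 1).

λ_1 = 9,  λ_2 = 4;  v_1 ≈ (0.8944, 0.4472)


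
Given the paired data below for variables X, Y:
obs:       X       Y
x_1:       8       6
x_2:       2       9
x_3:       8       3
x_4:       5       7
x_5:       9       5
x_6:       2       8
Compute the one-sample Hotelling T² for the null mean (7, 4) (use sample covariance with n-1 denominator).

Step 1 — sample mean vector:
  mean(X) = (8 + 2 + 8 + 5 + 9 + 2) / 6 = 34/6 = 5.6667
  mean(Y) = (6 + 9 + 3 + 7 + 5 + 8) / 6 = 38/6 = 6.3333
  x̄ = (5.6667, 6.3333),  deviation x̄ - mu_0 = (5.6667, 6.3333) - (7, 4) = (-1.3333, 2.3333).

Step 2 — sample covariance matrix, S[i,j] = (1/(n-1)) · Σ_k (x_{k,i} - mean_i) · (x_{k,j} - mean_j), divisor n-1 = 5:
  S[X,X] = ((2.3333)·(2.3333) + (-3.6667)·(-3.6667) + (2.3333)·(2.3333) + (-0.6667)·(-0.6667) + (3.3333)·(3.3333) + (-3.6667)·(-3.6667)) / 5 = 49.3333/5 = 9.8667
  S[X,Y] = ((2.3333)·(-0.3333) + (-3.6667)·(2.6667) + (2.3333)·(-3.3333) + (-0.6667)·(0.6667) + (3.3333)·(-1.3333) + (-3.6667)·(1.6667)) / 5 = -29.3333/5 = -5.8667
  S[Y,Y] = ((-0.3333)·(-0.3333) + (2.6667)·(2.6667) + (-3.3333)·(-3.3333) + (0.6667)·(0.6667) + (-1.3333)·(-1.3333) + (1.6667)·(1.6667)) / 5 = 23.3333/5 = 4.6667
  S = [[9.8667, -5.8667],
 [-5.8667, 4.6667]].

Step 3 — invert S. det(S) = 9.8667·4.6667 - (-5.8667)² = 11.6267.
  S^{-1} = (1/det) · [[d, -b], [-b, a]] = [[0.4014, 0.5046],
 [0.5046, 0.8486]].

Step 4 — quadratic form (x̄ - mu_0)^T · S^{-1} · (x̄ - mu_0):
  S^{-1} · (x̄ - mu_0) = (0.6422, 1.3073),
  (x̄ - mu_0)^T · [...] = (-1.3333)·(0.6422) + (2.3333)·(1.3073) = 2.1942.

Step 5 — scale by n: T² = 6 · 2.1942 = 13.1651.

T² ≈ 13.1651


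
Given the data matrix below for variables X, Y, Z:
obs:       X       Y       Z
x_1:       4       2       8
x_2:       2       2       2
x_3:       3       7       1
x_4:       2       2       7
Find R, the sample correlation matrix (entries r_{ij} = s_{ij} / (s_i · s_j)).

Step 1 — column means:
  mean(X) = (4 + 2 + 3 + 2) / 4 = 11/4 = 2.75
  mean(Y) = (2 + 2 + 7 + 2) / 4 = 13/4 = 3.25
  mean(Z) = (8 + 2 + 1 + 7) / 4 = 18/4 = 4.5

Step 2 — sample variances and covariances s[i,j] = (1/(n-1)) · Σ_k (x_{k,i} - mean_i) · (x_{k,j} - mean_j), with n-1 = 3:
  s[X,X] = ((1.25)·(1.25) + (-0.75)·(-0.75) + (0.25)·(0.25) + (-0.75)·(-0.75)) / 3 = 2.75/3 = 0.9167
  s[X,Y] = ((1.25)·(-1.25) + (-0.75)·(-1.25) + (0.25)·(3.75) + (-0.75)·(-1.25)) / 3 = 1.25/3 = 0.4167
  s[X,Z] = ((1.25)·(3.5) + (-0.75)·(-2.5) + (0.25)·(-3.5) + (-0.75)·(2.5)) / 3 = 3.5/3 = 1.1667
  s[Y,Y] = ((-1.25)·(-1.25) + (-1.25)·(-1.25) + (3.75)·(3.75) + (-1.25)·(-1.25)) / 3 = 18.75/3 = 6.25
  s[Y,Z] = ((-1.25)·(3.5) + (-1.25)·(-2.5) + (3.75)·(-3.5) + (-1.25)·(2.5)) / 3 = -17.5/3 = -5.8333
  s[Z,Z] = ((3.5)·(3.5) + (-2.5)·(-2.5) + (-3.5)·(-3.5) + (2.5)·(2.5)) / 3 = 37/3 = 12.3333
  Sample standard deviations s_i = √(s[i,i]):
  s(X) = √(0.9167) = 0.9574
  s(Y) = √(6.25) = 2.5
  s(Z) = √(12.3333) = 3.5119

Step 3 — r_{ij} = s_{ij} / (s_i · s_j):
  r[X,X] = 1 (diagonal).
  r[X,Y] = 0.4167 / (0.9574 · 2.5) = 0.4167 / 2.3936 = 0.1741
  r[X,Z] = 1.1667 / (0.9574 · 3.5119) = 1.1667 / 3.3624 = 0.347
  r[Y,Y] = 1 (diagonal).
  r[Y,Z] = -5.8333 / (2.5 · 3.5119) = -5.8333 / 8.7797 = -0.6644
  r[Z,Z] = 1 (diagonal).

R is symmetric with unit diagonal. Assembling:

R = [[1, 0.1741, 0.347],
 [0.1741, 1, -0.6644],
 [0.347, -0.6644, 1]]


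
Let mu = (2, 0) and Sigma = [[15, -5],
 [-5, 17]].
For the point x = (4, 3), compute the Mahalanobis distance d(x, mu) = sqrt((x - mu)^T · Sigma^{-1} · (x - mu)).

Step 1 — centre the observation: (x - mu) = (2, 3).

Step 2 — invert Sigma. det(Sigma) = 15·17 - (-5)² = 230.
  Sigma^{-1} = (1/det) · [[d, -b], [-b, a]] = [[0.0739, 0.0217],
 [0.0217, 0.0652]].

Step 3 — form the quadratic (x - mu)^T · Sigma^{-1} · (x - mu):
  Sigma^{-1} · (x - mu) = (0.213, 0.2391).
  (x - mu)^T · [Sigma^{-1} · (x - mu)] = (2)·(0.213) + (3)·(0.2391) = 1.1435.

Step 4 — take square root: d = √(1.1435) ≈ 1.0693.

d(x, mu) = √(1.1435) ≈ 1.0693


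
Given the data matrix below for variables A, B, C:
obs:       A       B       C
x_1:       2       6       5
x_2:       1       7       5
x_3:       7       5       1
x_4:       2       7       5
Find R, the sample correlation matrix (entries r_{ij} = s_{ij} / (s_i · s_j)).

Step 1 — column means:
  mean(A) = (2 + 1 + 7 + 2) / 4 = 12/4 = 3
  mean(B) = (6 + 7 + 5 + 7) / 4 = 25/4 = 6.25
  mean(C) = (5 + 5 + 1 + 5) / 4 = 16/4 = 4

Step 2 — sample variances and covariances s[i,j] = (1/(n-1)) · Σ_k (x_{k,i} - mean_i) · (x_{k,j} - mean_j), with n-1 = 3:
  s[A,A] = ((-1)·(-1) + (-2)·(-2) + (4)·(4) + (-1)·(-1)) / 3 = 22/3 = 7.3333
  s[A,B] = ((-1)·(-0.25) + (-2)·(0.75) + (4)·(-1.25) + (-1)·(0.75)) / 3 = -7/3 = -2.3333
  s[A,C] = ((-1)·(1) + (-2)·(1) + (4)·(-3) + (-1)·(1)) / 3 = -16/3 = -5.3333
  s[B,B] = ((-0.25)·(-0.25) + (0.75)·(0.75) + (-1.25)·(-1.25) + (0.75)·(0.75)) / 3 = 2.75/3 = 0.9167
  s[B,C] = ((-0.25)·(1) + (0.75)·(1) + (-1.25)·(-3) + (0.75)·(1)) / 3 = 5/3 = 1.6667
  s[C,C] = ((1)·(1) + (1)·(1) + (-3)·(-3) + (1)·(1)) / 3 = 12/3 = 4
  Sample standard deviations s_i = √(s[i,i]):
  s(A) = √(7.3333) = 2.708
  s(B) = √(0.9167) = 0.9574
  s(C) = √(4) = 2

Step 3 — r_{ij} = s_{ij} / (s_i · s_j):
  r[A,A] = 1 (diagonal).
  r[A,B] = -2.3333 / (2.708 · 0.9574) = -2.3333 / 2.5927 = -0.9
  r[A,C] = -5.3333 / (2.708 · 2) = -5.3333 / 5.416 = -0.9847
  r[B,B] = 1 (diagonal).
  r[B,C] = 1.6667 / (0.9574 · 2) = 1.6667 / 1.9149 = 0.8704
  r[C,C] = 1 (diagonal).

R is symmetric with unit diagonal. Assembling:

R = [[1, -0.9, -0.9847],
 [-0.9, 1, 0.8704],
 [-0.9847, 0.8704, 1]]


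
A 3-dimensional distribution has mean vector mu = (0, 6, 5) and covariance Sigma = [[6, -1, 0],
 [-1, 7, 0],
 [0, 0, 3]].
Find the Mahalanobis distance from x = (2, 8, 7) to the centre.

Step 1 — centre the observation: (x - mu) = (2, 2, 2).

Step 2 — invert Sigma (cofactor / det for 3×3, or solve directly):
  Sigma^{-1} = [[0.1707, 0.0244, 0],
 [0.0244, 0.1463, 0],
 [0, 0, 0.3333]].

Step 3 — form the quadratic (x - mu)^T · Sigma^{-1} · (x - mu):
  Sigma^{-1} · (x - mu) = (0.3902, 0.3415, 0.6667).
  (x - mu)^T · [Sigma^{-1} · (x - mu)] = (2)·(0.3902) + (2)·(0.3415) + (2)·(0.6667) = 2.7967.

Step 4 — take square root: d = √(2.7967) ≈ 1.6723.

d(x, mu) = √(2.7967) ≈ 1.6723


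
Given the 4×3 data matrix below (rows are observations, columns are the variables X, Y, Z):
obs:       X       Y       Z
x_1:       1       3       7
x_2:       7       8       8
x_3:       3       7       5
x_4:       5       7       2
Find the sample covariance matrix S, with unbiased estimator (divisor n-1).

Step 1 — column means:
  mean(X) = (1 + 7 + 3 + 5) / 4 = 16/4 = 4
  mean(Y) = (3 + 8 + 7 + 7) / 4 = 25/4 = 6.25
  mean(Z) = (7 + 8 + 5 + 2) / 4 = 22/4 = 5.5

Step 2 — sample covariance S[i,j] = (1/(n-1)) · Σ_k (x_{k,i} - mean_i) · (x_{k,j} - mean_j), with n-1 = 3.
  S[X,X] = ((-3)·(-3) + (3)·(3) + (-1)·(-1) + (1)·(1)) / 3 = 20/3 = 6.6667
  S[X,Y] = ((-3)·(-3.25) + (3)·(1.75) + (-1)·(0.75) + (1)·(0.75)) / 3 = 15/3 = 5
  S[X,Z] = ((-3)·(1.5) + (3)·(2.5) + (-1)·(-0.5) + (1)·(-3.5)) / 3 = 0/3 = 0
  S[Y,Y] = ((-3.25)·(-3.25) + (1.75)·(1.75) + (0.75)·(0.75) + (0.75)·(0.75)) / 3 = 14.75/3 = 4.9167
  S[Y,Z] = ((-3.25)·(1.5) + (1.75)·(2.5) + (0.75)·(-0.5) + (0.75)·(-3.5)) / 3 = -3.5/3 = -1.1667
  S[Z,Z] = ((1.5)·(1.5) + (2.5)·(2.5) + (-0.5)·(-0.5) + (-3.5)·(-3.5)) / 3 = 21/3 = 7

S is symmetric (S[j,i] = S[i,j]). Assembling:

S = [[6.6667, 5, 0],
 [5, 4.9167, -1.1667],
 [0, -1.1667, 7]]


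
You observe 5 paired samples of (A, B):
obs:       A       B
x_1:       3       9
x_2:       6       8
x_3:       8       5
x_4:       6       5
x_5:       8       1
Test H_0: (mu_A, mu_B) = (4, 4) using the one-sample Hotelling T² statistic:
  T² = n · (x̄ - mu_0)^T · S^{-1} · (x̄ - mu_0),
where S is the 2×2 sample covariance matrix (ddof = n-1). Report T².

Step 1 — sample mean vector:
  mean(A) = (3 + 6 + 8 + 6 + 8) / 5 = 31/5 = 6.2
  mean(B) = (9 + 8 + 5 + 5 + 1) / 5 = 28/5 = 5.6
  x̄ = (6.2, 5.6),  deviation x̄ - mu_0 = (6.2, 5.6) - (4, 4) = (2.2, 1.6).

Step 2 — sample covariance matrix, S[i,j] = (1/(n-1)) · Σ_k (x_{k,i} - mean_i) · (x_{k,j} - mean_j), divisor n-1 = 4:
  S[A,A] = ((-3.2)·(-3.2) + (-0.2)·(-0.2) + (1.8)·(1.8) + (-0.2)·(-0.2) + (1.8)·(1.8)) / 4 = 16.8/4 = 4.2
  S[A,B] = ((-3.2)·(3.4) + (-0.2)·(2.4) + (1.8)·(-0.6) + (-0.2)·(-0.6) + (1.8)·(-4.6)) / 4 = -20.6/4 = -5.15
  S[B,B] = ((3.4)·(3.4) + (2.4)·(2.4) + (-0.6)·(-0.6) + (-0.6)·(-0.6) + (-4.6)·(-4.6)) / 4 = 39.2/4 = 9.8
  S = [[4.2, -5.15],
 [-5.15, 9.8]].

Step 3 — invert S. det(S) = 4.2·9.8 - (-5.15)² = 14.6375.
  S^{-1} = (1/det) · [[d, -b], [-b, a]] = [[0.6695, 0.3518],
 [0.3518, 0.2869]].

Step 4 — quadratic form (x̄ - mu_0)^T · S^{-1} · (x̄ - mu_0):
  S^{-1} · (x̄ - mu_0) = (2.0359, 1.2331),
  (x̄ - mu_0)^T · [...] = (2.2)·(2.0359) + (1.6)·(1.2331) = 6.4519.

Step 5 — scale by n: T² = 5 · 6.4519 = 32.2596.

T² ≈ 32.2596


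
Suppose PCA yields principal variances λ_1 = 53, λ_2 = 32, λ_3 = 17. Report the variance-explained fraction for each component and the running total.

Step 1 — total variance = trace(Sigma) = Σ λ_i = 53 + 32 + 17 = 102.

Step 2 — fraction explained by component i = λ_i / Σ λ:
  PC1: 53/102 = 0.5196
  PC2: 32/102 = 0.3137
  PC3: 17/102 = 0.1667

Step 3 — cumulative fraction after k components = (λ_1 + ... + λ_k) / Σ λ:
  k = 1: 53/102 = 0.5196
  k = 2: (53 + 32)/102 = 85/102 = 0.8333
  k = 3: (53 + 32 + 17)/102 = 102/102 = 1

Summary (fraction, with percent):

explained: PC1 0.5196 (51.96%), PC2 0.3137 (31.37%), PC3 0.1667 (16.67%);  cumulative: 0.5196, 0.8333, 1


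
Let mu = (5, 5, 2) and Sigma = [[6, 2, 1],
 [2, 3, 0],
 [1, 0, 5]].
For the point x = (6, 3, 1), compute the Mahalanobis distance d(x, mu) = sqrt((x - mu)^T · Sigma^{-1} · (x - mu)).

Step 1 — centre the observation: (x - mu) = (1, -2, -1).

Step 2 — invert Sigma (cofactor / det for 3×3, or solve directly):
  Sigma^{-1} = [[0.2239, -0.1493, -0.0448],
 [-0.1493, 0.4328, 0.0299],
 [-0.0448, 0.0299, 0.209]].

Step 3 — form the quadratic (x - mu)^T · Sigma^{-1} · (x - mu):
  Sigma^{-1} · (x - mu) = (0.5672, -1.0448, -0.3134).
  (x - mu)^T · [Sigma^{-1} · (x - mu)] = (1)·(0.5672) + (-2)·(-1.0448) + (-1)·(-0.3134) = 2.9701.

Step 4 — take square root: d = √(2.9701) ≈ 1.7234.

d(x, mu) = √(2.9701) ≈ 1.7234


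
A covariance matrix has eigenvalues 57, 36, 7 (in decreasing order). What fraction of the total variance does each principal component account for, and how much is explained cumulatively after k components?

Step 1 — total variance = trace(Sigma) = Σ λ_i = 57 + 36 + 7 = 100.

Step 2 — fraction explained by component i = λ_i / Σ λ:
  PC1: 57/100 = 0.57
  PC2: 36/100 = 0.36
  PC3: 7/100 = 0.07

Step 3 — cumulative fraction after k components = (λ_1 + ... + λ_k) / Σ λ:
  k = 1: 57/100 = 0.57
  k = 2: (57 + 36)/100 = 93/100 = 0.93
  k = 3: (57 + 36 + 7)/100 = 100/100 = 1

Summary (fraction, with percent):

explained: PC1 0.57 (57%), PC2 0.36 (36%), PC3 0.07 (7%);  cumulative: 0.57, 0.93, 1


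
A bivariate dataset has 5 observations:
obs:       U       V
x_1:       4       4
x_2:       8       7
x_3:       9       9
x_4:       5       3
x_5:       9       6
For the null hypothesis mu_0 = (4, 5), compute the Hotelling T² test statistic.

Step 1 — sample mean vector:
  mean(U) = (4 + 8 + 9 + 5 + 9) / 5 = 35/5 = 7
  mean(V) = (4 + 7 + 9 + 3 + 6) / 5 = 29/5 = 5.8
  x̄ = (7, 5.8),  deviation x̄ - mu_0 = (7, 5.8) - (4, 5) = (3, 0.8).

Step 2 — sample covariance matrix, S[i,j] = (1/(n-1)) · Σ_k (x_{k,i} - mean_i) · (x_{k,j} - mean_j), divisor n-1 = 4:
  S[U,U] = ((-3)·(-3) + (1)·(1) + (2)·(2) + (-2)·(-2) + (2)·(2)) / 4 = 22/4 = 5.5
  S[U,V] = ((-3)·(-1.8) + (1)·(1.2) + (2)·(3.2) + (-2)·(-2.8) + (2)·(0.2)) / 4 = 19/4 = 4.75
  S[V,V] = ((-1.8)·(-1.8) + (1.2)·(1.2) + (3.2)·(3.2) + (-2.8)·(-2.8) + (0.2)·(0.2)) / 4 = 22.8/4 = 5.7
  S = [[5.5, 4.75],
 [4.75, 5.7]].

Step 3 — invert S. det(S) = 5.5·5.7 - (4.75)² = 8.7875.
  S^{-1} = (1/det) · [[d, -b], [-b, a]] = [[0.6486, -0.5405],
 [-0.5405, 0.6259]].

Step 4 — quadratic form (x̄ - mu_0)^T · S^{-1} · (x̄ - mu_0):
  S^{-1} · (x̄ - mu_0) = (1.5135, -1.1209),
  (x̄ - mu_0)^T · [...] = (3)·(1.5135) + (0.8)·(-1.1209) = 3.6438.

Step 5 — scale by n: T² = 5 · 3.6438 = 18.2191.

T² ≈ 18.2191
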